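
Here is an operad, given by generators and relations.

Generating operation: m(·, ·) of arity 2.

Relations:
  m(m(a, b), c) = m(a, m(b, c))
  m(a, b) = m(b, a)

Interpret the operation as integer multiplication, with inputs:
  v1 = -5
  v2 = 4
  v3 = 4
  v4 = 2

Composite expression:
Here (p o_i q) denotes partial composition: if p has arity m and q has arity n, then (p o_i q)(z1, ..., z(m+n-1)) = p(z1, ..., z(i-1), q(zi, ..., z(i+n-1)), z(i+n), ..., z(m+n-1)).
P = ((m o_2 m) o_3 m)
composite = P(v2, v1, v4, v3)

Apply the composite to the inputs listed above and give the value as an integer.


-160

m(v4, v3) = 8
m(v1, m(v4, v3)) = -40
m(v2, m(v1, m(v4, v3))) = -160


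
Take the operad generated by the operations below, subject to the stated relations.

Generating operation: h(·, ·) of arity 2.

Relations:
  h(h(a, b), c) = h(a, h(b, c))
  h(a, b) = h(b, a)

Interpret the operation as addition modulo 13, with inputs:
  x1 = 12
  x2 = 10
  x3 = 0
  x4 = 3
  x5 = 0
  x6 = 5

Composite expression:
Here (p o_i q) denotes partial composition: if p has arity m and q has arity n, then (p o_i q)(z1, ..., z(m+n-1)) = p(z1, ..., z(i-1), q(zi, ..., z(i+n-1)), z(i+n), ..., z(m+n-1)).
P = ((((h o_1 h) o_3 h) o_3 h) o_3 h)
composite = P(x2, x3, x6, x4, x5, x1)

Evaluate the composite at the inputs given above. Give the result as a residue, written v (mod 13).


4 (mod 13)

h(x2, x3) = 10
h(x6, x4) = 8
h(h(x6, x4), x5) = 8
h(h(h(x6, x4), x5), x1) = 7
h(h(x2, x3), h(h(h(x6, x4), x5), x1)) = 4


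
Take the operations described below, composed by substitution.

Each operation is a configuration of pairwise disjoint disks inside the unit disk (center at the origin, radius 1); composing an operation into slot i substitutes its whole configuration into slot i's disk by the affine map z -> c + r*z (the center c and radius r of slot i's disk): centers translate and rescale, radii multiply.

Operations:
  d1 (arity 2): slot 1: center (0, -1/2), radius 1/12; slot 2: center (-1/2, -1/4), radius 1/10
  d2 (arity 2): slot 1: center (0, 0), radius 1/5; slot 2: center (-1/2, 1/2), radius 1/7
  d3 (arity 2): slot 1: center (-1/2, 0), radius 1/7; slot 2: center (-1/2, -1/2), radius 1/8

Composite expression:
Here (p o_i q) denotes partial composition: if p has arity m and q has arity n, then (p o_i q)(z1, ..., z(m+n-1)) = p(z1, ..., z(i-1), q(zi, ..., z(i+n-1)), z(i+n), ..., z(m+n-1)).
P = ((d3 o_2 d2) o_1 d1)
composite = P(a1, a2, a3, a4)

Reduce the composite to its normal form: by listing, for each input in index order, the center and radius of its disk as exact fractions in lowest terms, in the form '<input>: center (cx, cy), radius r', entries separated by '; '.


Nesting under d3 composes maps z -> c + r*z down each a-path.
input a1: applying the 2 nested substitutions gives center (-1/2, -1/14), radius 1/84
input a2: applying the 2 nested substitutions gives center (-4/7, -1/28), radius 1/70
input a3: applying the 2 nested substitutions gives center (-1/2, -1/2), radius 1/40
input a4: applying the 2 nested substitutions gives center (-9/16, -7/16), radius 1/56

a1: center (-1/2, -1/14), radius 1/84; a2: center (-4/7, -1/28), radius 1/70; a3: center (-1/2, -1/2), radius 1/40; a4: center (-9/16, -7/16), radius 1/56


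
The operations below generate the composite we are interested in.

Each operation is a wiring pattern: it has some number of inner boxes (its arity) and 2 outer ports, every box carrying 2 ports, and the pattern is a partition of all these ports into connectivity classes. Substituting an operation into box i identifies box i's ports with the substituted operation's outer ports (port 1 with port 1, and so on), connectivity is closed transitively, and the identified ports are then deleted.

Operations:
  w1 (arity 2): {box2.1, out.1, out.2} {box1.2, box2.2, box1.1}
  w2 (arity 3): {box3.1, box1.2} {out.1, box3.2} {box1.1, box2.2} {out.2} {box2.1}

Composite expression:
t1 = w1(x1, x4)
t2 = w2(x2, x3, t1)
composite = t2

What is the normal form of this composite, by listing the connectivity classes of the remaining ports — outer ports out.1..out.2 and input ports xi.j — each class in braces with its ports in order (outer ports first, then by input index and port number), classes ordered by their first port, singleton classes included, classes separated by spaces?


{out.1, x2.2, x4.1} {out.2} {x1.1, x1.2, x4.2} {x2.1, x3.2} {x3.1}


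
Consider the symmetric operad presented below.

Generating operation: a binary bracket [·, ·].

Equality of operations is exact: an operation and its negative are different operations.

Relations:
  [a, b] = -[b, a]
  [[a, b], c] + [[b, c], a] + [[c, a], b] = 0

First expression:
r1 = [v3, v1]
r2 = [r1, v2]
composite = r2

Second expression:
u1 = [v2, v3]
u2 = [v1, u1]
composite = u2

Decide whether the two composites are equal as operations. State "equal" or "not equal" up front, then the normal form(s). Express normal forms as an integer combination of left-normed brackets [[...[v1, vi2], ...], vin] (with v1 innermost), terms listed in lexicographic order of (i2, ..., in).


not equal; the first gives -[[v1, v3], v2] and the second [[v1, v2], v3] - [[v1, v3], v2]


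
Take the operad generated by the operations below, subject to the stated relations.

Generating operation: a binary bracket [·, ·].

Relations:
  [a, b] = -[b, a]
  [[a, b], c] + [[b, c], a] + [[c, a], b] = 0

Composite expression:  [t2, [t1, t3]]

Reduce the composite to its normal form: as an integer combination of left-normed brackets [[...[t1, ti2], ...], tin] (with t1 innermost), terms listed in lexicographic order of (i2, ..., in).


-[[t1, t3], t2]

Expand each bracket as ab - ba; the t1-initial words give the coefficients.
Composite bracket: [t2, [t1, t3]]
The bracket unfolds into 4 signed words via [a, b] = ab - ba (2^2 = 4).
Words beginning with t1 determine it all:
  t1t3t2 (sign -1) contributes -[[t1, t3], t2]


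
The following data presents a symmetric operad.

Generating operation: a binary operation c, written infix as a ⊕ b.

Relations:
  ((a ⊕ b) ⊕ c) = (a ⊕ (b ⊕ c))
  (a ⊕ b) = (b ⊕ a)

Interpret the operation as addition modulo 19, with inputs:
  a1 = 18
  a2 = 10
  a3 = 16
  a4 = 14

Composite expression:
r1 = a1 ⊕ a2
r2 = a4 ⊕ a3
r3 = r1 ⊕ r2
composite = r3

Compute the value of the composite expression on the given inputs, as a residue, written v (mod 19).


(a1 ⊕ a2) = 9
(a4 ⊕ a3) = 11
((a1 ⊕ a2) ⊕ (a4 ⊕ a3)) = 1

1 (mod 19)


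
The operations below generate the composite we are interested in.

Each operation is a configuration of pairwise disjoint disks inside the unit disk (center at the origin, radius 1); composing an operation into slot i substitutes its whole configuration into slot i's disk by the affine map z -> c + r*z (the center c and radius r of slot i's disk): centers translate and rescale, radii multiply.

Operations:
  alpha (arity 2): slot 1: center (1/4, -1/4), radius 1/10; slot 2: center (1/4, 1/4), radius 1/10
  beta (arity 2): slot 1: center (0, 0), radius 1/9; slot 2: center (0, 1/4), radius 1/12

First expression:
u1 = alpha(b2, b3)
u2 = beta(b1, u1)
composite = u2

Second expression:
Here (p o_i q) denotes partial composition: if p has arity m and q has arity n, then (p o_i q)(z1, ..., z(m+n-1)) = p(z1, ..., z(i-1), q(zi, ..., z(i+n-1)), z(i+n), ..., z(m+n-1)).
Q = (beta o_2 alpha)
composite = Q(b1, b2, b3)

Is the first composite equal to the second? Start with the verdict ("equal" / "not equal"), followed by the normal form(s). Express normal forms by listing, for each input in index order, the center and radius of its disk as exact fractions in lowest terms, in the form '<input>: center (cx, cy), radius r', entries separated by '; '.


equal — both sides give b1: center (0, 0), radius 1/9; b2: center (1/48, 11/48), radius 1/120; b3: center (1/48, 13/48), radius 1/120

The first composite normalizes to b1: center (0, 0), radius 1/9; b2: center (1/48, 11/48), radius 1/120; b3: center (1/48, 13/48), radius 1/120
The second composite normalizes to b1: center (0, 0), radius 1/9; b2: center (1/48, 11/48), radius 1/120; b3: center (1/48, 13/48), radius 1/120
One common form — equal.


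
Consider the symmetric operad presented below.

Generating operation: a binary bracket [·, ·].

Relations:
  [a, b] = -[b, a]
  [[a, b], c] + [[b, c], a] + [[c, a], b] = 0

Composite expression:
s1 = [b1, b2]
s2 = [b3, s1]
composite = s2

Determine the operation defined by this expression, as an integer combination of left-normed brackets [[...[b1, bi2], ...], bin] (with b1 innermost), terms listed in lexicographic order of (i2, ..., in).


Skip Jacobi rewriting: expand, keep b1-initial words, read off terms.
Composite bracket: [b3, [b1, b2]]
Expanding via [a, b] = ab - ba: 4 signed words (2^2 = 4).
Words beginning with b1 determine it all:
  word b1b2b3 has sign -1, contributing -[[b1, b2], b3]

-[[b1, b2], b3]


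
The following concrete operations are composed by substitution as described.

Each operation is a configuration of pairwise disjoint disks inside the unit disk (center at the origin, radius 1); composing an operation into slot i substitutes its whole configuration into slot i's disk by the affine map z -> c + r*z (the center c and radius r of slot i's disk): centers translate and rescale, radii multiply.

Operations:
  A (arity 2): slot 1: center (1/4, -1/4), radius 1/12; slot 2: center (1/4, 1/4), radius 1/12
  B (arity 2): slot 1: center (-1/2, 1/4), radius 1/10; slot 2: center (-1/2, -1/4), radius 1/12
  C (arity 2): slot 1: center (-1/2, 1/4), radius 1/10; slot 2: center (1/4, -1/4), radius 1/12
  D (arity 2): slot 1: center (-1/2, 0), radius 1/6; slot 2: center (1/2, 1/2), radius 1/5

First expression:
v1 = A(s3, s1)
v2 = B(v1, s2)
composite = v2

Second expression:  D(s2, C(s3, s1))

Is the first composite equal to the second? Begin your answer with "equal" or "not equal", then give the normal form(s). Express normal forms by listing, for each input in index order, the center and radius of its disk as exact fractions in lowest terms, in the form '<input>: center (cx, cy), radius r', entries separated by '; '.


not equal; the first gives s1: center (-19/40, 11/40), radius 1/120; s2: center (-1/2, -1/4), radius 1/12; s3: center (-19/40, 9/40), radius 1/120 and the second s1: center (11/20, 9/20), radius 1/60; s2: center (-1/2, 0), radius 1/6; s3: center (2/5, 11/20), radius 1/50

Normal form of the first expression: s1: center (-19/40, 11/40), radius 1/120; s2: center (-1/2, -1/4), radius 1/12; s3: center (-19/40, 9/40), radius 1/120
Normal form of the second expression: s1: center (11/20, 9/20), radius 1/60; s2: center (-1/2, 0), radius 1/6; s3: center (2/5, 11/20), radius 1/50
The normal forms differ: not equal.


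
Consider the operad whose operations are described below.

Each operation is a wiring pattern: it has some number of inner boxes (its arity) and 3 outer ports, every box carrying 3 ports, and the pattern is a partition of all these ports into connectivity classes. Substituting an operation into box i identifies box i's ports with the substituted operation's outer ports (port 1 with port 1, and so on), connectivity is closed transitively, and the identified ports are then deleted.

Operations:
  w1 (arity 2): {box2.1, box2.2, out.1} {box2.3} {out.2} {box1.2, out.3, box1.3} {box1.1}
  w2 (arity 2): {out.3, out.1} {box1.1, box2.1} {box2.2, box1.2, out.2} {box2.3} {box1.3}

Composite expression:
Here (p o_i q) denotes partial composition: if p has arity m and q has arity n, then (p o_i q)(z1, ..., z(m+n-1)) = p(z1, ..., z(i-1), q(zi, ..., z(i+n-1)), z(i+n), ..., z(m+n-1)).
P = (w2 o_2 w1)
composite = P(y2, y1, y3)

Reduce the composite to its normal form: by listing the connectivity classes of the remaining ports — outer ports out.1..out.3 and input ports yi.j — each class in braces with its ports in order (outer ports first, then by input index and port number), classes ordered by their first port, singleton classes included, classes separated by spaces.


{out.1, out.3} {out.2, y2.2} {y1.1} {y1.2, y1.3} {y2.1, y3.1, y3.2} {y2.3} {y3.3}

Two ports join when wires chain via w2-identified ports.
through w1, on inputs (y1, y3): {out.1, y3.1, y3.2} {out.2} {out.3, y1.2, y1.3} {y1.1} {y3.3} (out.j = stage outer ports)
through w2, on inputs (y2, y1, y3): {out.1, out.3} {out.2, y2.2} {y1.1} {y1.2, y1.3} {y2.1, y3.1, y3.2} {y2.3} {y3.3} (out.j = stage outer ports)


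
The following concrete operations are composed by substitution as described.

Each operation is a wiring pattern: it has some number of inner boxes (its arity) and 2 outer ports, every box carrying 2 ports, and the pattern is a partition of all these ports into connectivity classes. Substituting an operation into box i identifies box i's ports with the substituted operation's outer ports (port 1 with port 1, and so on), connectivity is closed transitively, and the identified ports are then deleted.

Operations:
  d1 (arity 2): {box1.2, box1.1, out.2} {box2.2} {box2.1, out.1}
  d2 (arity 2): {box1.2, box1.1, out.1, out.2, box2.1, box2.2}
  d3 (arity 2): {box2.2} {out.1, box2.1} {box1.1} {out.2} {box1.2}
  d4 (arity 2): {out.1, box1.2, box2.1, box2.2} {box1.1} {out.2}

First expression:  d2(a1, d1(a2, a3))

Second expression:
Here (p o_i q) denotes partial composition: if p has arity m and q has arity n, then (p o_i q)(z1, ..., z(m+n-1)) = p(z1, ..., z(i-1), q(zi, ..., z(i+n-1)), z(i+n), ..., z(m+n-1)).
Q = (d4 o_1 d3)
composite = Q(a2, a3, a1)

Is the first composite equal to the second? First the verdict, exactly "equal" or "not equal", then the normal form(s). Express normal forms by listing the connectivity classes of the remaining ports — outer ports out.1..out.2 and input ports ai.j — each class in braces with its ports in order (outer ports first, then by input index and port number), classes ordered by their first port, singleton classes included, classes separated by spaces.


not equal — first {out.1, out.2, a1.1, a1.2, a2.1, a2.2, a3.1} {a3.2}, second {out.1, a1.1, a1.2} {out.2} {a2.1} {a2.2} {a3.1} {a3.2}

The first composite normalizes to {out.1, out.2, a1.1, a1.2, a2.1, a2.2, a3.1} {a3.2}
The second composite normalizes to {out.1, a1.1, a1.2} {out.2} {a2.1} {a2.2} {a3.1} {a3.2}
No match — not equal.


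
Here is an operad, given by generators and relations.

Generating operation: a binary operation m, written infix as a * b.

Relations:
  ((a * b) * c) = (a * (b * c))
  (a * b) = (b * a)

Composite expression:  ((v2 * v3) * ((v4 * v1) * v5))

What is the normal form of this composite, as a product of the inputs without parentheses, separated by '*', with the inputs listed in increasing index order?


v1 * v2 * v3 * v4 * v5

Both nesting and order wash out for m; what remains is which v's occur.
(v2 * v3) reduces to v2 * v3
(v4 * v1) reduces to v4 * v1
((v4 * v1) * v5) reduces to v4 * v1 * v5
((v2 * v3) * ((v4 * v1) * v5)) reduces to v2 * v3 * v4 * v1 * v5
the factors in increasing index order: v1 * v2 * v3 * v4 * v5


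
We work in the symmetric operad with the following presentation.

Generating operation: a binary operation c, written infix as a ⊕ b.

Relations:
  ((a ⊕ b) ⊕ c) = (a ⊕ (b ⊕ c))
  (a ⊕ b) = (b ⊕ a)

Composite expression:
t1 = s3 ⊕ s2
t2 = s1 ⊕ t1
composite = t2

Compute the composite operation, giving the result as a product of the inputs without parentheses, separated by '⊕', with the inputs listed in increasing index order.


s1 ⊕ s2 ⊕ s3


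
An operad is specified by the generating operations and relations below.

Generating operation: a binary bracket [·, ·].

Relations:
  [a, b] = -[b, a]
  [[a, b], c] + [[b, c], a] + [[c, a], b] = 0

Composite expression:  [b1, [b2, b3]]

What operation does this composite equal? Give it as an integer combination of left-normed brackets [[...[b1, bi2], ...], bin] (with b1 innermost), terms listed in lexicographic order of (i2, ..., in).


Skip Jacobi rewriting: expand, keep b1-initial words, read off terms.
Composite bracket: [b1, [b2, b3]]
The bracket unfolds into 4 signed words via [a, b] = ab - ba (2^2 = 4).
Keep just the words that open with b1:
  b1b2b3 appears with sign +1, giving the term +[[b1, b2], b3]
  b1b3b2 appears with sign -1, giving the term -[[b1, b3], b2]

[[b1, b2], b3] - [[b1, b3], b2]


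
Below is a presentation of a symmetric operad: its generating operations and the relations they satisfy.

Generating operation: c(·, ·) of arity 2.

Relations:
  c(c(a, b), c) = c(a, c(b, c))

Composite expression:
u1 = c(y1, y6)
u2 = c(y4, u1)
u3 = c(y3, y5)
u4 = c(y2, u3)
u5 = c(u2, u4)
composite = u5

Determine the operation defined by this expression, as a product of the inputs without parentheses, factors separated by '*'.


y4 * y1 * y6 * y2 * y3 * y5

All parenthesizations of c agree; list the y-inputs left to right.
c(y1, y6) spells out as y1 * y6
c(y4, c(y1, y6)) spells out as y4 * y1 * y6
c(y3, y5) spells out as y3 * y5
c(y2, c(y3, y5)) spells out as y2 * y3 * y5
c(c(y4, c(y1, y6)), c(y2, c(y3, y5))) spells out as y4 * y1 * y6 * y2 * y3 * y5


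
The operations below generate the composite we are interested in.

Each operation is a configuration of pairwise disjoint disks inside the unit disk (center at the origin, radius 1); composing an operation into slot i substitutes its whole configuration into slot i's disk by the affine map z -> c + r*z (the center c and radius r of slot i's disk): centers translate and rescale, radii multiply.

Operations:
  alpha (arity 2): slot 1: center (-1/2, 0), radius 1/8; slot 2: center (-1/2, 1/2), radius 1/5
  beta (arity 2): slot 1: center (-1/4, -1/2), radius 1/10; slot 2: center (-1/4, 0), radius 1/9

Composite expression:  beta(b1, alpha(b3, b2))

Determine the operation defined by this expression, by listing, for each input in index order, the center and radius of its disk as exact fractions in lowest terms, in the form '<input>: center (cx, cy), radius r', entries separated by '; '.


Below beta, radii multiply path by path; the b-disk centers shift.
b1: after 1 affine step, its disk has center (-1/4, -1/2), radius 1/10
b3: after 2 affine steps, its disk has center (-11/36, 0), radius 1/72
b2: after 2 affine steps, its disk has center (-11/36, 1/18), radius 1/45

b1: center (-1/4, -1/2), radius 1/10; b2: center (-11/36, 1/18), radius 1/45; b3: center (-11/36, 0), radius 1/72


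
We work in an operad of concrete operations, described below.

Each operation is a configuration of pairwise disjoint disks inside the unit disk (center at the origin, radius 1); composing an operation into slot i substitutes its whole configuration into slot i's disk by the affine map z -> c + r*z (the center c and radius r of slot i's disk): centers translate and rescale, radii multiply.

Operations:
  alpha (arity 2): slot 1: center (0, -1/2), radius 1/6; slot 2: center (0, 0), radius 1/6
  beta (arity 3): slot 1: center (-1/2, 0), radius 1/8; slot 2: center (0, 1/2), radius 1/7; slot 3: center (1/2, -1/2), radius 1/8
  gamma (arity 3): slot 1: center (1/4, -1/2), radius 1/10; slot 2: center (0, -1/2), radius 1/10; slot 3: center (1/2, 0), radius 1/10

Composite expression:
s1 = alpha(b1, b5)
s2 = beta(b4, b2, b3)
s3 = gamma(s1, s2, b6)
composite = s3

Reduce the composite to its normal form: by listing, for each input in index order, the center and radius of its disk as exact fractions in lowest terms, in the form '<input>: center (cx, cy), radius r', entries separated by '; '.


Affine substitution under gamma: radii multiply and b-centers shift.
input b1: applying the 2 nested substitutions gives center (1/4, -11/20), radius 1/60
input b5: applying the 2 nested substitutions gives center (1/4, -1/2), radius 1/60
input b4: applying the 2 nested substitutions gives center (-1/20, -1/2), radius 1/80
input b2: applying the 2 nested substitutions gives center (0, -9/20), radius 1/70
input b3: applying the 2 nested substitutions gives center (1/20, -11/20), radius 1/80
input b6: applying the 1 nested substitution gives center (1/2, 0), radius 1/10

b1: center (1/4, -11/20), radius 1/60; b2: center (0, -9/20), radius 1/70; b3: center (1/20, -11/20), radius 1/80; b4: center (-1/20, -1/2), radius 1/80; b5: center (1/4, -1/2), radius 1/60; b6: center (1/2, 0), radius 1/10


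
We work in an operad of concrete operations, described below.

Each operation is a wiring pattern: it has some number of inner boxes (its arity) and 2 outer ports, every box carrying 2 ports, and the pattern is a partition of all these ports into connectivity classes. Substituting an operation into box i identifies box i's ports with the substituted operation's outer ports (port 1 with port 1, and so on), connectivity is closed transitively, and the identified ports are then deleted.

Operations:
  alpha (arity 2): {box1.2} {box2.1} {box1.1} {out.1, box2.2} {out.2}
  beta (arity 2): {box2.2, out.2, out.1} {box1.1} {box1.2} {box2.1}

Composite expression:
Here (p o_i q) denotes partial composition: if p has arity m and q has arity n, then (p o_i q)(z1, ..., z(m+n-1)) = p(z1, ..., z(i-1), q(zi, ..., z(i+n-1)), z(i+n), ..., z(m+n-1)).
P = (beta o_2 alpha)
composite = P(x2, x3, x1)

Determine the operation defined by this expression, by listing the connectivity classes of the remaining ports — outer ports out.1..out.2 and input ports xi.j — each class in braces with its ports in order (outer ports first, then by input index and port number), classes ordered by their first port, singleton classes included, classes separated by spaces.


{out.1, out.2} {x1.1} {x1.2} {x2.1} {x2.2} {x3.1} {x3.2}


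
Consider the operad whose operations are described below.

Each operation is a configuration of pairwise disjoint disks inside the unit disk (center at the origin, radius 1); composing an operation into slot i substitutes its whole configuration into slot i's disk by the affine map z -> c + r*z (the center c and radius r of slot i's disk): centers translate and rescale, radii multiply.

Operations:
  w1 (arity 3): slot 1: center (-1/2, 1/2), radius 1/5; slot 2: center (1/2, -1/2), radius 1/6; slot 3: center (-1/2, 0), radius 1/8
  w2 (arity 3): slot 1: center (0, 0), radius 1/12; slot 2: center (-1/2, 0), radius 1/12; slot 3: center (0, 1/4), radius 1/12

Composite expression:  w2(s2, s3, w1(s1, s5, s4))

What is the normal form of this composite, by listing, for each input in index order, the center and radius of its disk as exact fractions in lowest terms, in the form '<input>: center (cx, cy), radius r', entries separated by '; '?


s1: center (-1/24, 7/24), radius 1/60; s2: center (0, 0), radius 1/12; s3: center (-1/2, 0), radius 1/12; s4: center (-1/24, 1/4), radius 1/96; s5: center (1/24, 5/24), radius 1/72

Affine substitution under w2: radii multiply and s-centers shift.
for s2, the 1-step affine chain lands on center (0, 0), radius 1/12
for s3, the 1-step affine chain lands on center (-1/2, 0), radius 1/12
for s1, the 2-step affine chain lands on center (-1/24, 7/24), radius 1/60
for s5, the 2-step affine chain lands on center (1/24, 5/24), radius 1/72
for s4, the 2-step affine chain lands on center (-1/24, 1/4), radius 1/96


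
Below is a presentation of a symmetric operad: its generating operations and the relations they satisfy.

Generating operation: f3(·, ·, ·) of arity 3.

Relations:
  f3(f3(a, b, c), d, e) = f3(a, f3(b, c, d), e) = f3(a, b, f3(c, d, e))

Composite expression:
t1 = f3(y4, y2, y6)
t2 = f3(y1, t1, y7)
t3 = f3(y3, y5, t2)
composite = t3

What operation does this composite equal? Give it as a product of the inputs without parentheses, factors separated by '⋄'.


y3 ⋄ y5 ⋄ y1 ⋄ y4 ⋄ y2 ⋄ y6 ⋄ y7

Key point: f3 is associative — brackets drop, the y-order remains.
f3(y4, y2, y6) unparenthesizes to y4 ⋄ y2 ⋄ y6
f3(y1, f3(y4, y2, y6), y7) unparenthesizes to y1 ⋄ y4 ⋄ y2 ⋄ y6 ⋄ y7
f3(y3, y5, f3(y1, f3(y4, y2, y6), y7)) unparenthesizes to y3 ⋄ y5 ⋄ y1 ⋄ y4 ⋄ y2 ⋄ y6 ⋄ y7


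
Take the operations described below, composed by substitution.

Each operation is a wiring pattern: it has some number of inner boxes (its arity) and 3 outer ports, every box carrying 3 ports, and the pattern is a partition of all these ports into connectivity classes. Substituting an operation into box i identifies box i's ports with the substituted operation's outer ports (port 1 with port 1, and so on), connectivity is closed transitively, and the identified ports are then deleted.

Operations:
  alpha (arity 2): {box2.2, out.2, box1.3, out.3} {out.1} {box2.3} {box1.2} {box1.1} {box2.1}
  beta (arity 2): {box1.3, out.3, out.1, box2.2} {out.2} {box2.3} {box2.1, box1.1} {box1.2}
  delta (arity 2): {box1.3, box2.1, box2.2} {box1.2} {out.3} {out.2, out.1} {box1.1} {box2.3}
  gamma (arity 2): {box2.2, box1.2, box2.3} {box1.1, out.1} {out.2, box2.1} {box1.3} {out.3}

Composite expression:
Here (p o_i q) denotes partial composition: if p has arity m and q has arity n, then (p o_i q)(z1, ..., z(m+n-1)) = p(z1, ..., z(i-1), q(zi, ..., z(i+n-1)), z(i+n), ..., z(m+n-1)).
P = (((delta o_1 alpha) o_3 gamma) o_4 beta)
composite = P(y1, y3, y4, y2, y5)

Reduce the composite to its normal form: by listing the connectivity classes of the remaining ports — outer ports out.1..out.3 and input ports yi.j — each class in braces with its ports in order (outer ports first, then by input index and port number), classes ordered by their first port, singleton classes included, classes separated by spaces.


{out.1, out.2} {out.3} {y1.1} {y1.2} {y1.3, y2.3, y3.2, y4.1, y4.2, y5.2} {y2.1, y5.1} {y2.2} {y3.1} {y3.3} {y4.3} {y5.3}

Treat the ports identified at delta as solder joints: merge, then drop.
stage alpha: inputs (y1, y3), connectivity {out.1} {out.2, out.3, y1.3, y3.2} {y1.1} {y1.2} {y3.1} {y3.3}, out.j its boundary
stage beta: inputs (y2, y5), connectivity {out.1, out.3, y2.3, y5.2} {out.2} {y2.1, y5.1} {y2.2} {y5.3}, out.j its boundary
stage gamma: inputs (y4, y2, y5), connectivity {out.1, y4.1} {out.2, y2.3, y4.2, y5.2} {out.3} {y2.1, y5.1} {y2.2} {y4.3} {y5.3}, out.j its boundary
stage delta: inputs (y1, y3, y4, y2, y5), connectivity {out.1, out.2} {out.3} {y1.1} {y1.2} {y1.3, y2.3, y3.2, y4.1, y4.2, y5.2} {y2.1, y5.1} {y2.2} {y3.1} {y3.3} {y4.3} {y5.3}, out.j its boundary


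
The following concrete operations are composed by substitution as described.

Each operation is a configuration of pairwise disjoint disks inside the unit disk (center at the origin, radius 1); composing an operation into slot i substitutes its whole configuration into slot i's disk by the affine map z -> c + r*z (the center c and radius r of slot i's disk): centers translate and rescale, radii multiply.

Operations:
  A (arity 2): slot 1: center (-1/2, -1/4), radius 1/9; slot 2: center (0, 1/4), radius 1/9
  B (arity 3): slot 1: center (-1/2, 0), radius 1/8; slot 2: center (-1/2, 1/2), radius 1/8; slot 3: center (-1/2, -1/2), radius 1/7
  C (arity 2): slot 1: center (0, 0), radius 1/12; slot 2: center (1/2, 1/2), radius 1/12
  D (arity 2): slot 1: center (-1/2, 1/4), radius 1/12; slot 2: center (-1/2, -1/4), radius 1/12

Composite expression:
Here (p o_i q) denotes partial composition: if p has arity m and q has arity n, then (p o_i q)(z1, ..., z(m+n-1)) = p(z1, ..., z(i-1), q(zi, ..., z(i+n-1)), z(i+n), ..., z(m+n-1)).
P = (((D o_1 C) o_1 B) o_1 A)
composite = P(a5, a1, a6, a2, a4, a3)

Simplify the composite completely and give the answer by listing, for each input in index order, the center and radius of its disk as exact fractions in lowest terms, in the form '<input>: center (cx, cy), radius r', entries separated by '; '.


a1: center (-145/288, 1153/4608), radius 1/10368; a2: center (-145/288, 71/288), radius 1/1008; a3: center (-1/2, -1/4), radius 1/12; a4: center (-11/24, 7/24), radius 1/144; a5: center (-129/256, 1151/4608), radius 1/10368; a6: center (-145/288, 73/288), radius 1/1152

Follow each a-input down from D: c' goes to c + r*c', radius to r*r'.
input a5: composing its 4 substitution steps yields center (-129/256, 1151/4608), radius 1/10368
input a1: composing its 4 substitution steps yields center (-145/288, 1153/4608), radius 1/10368
input a6: composing its 3 substitution steps yields center (-145/288, 73/288), radius 1/1152
input a2: composing its 3 substitution steps yields center (-145/288, 71/288), radius 1/1008
input a4: composing its 2 substitution steps yields center (-11/24, 7/24), radius 1/144
input a3: composing its 1 substitution step yields center (-1/2, -1/4), radius 1/12


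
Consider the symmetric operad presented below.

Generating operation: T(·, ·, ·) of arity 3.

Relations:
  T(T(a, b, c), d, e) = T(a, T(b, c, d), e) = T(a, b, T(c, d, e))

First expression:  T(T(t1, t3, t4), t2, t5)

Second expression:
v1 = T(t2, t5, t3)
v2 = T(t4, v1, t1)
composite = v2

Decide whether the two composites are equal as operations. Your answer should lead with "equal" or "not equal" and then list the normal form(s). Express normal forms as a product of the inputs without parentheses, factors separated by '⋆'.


not equal; first: t1 ⋆ t3 ⋆ t4 ⋆ t2 ⋆ t5; second: t4 ⋆ t2 ⋆ t5 ⋆ t3 ⋆ t1

In normal form, the first expression is t1 ⋆ t3 ⋆ t4 ⋆ t2 ⋆ t5
In normal form, the second expression is t4 ⋆ t2 ⋆ t5 ⋆ t3 ⋆ t1
No match — not equal.


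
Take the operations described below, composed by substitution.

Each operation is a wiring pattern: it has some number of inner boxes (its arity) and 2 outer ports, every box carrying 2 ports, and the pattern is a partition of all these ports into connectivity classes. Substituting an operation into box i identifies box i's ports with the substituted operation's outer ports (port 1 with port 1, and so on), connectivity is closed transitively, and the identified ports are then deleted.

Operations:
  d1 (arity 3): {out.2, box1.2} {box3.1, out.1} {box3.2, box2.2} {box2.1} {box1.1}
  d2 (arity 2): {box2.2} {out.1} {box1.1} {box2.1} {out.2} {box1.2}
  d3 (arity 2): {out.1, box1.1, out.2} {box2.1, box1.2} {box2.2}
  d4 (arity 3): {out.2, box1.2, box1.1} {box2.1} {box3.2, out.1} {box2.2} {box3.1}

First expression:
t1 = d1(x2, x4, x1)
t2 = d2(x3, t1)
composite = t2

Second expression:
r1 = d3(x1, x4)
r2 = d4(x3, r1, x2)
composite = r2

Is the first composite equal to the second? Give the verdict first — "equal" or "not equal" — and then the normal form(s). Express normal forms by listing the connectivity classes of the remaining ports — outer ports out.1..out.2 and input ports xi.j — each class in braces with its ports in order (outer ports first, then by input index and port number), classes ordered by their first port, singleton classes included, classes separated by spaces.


not equal — first {out.1} {out.2} {x1.1} {x1.2, x4.2} {x2.1} {x2.2} {x3.1} {x3.2} {x4.1}, second {out.1, x2.2} {out.2, x3.1, x3.2} {x1.1} {x1.2, x4.1} {x2.1} {x4.2}

In normal form, the first expression is {out.1} {out.2} {x1.1} {x1.2, x4.2} {x2.1} {x2.2} {x3.1} {x3.2} {x4.1}
In normal form, the second expression is {out.1, x2.2} {out.2, x3.1, x3.2} {x1.1} {x1.2, x4.1} {x2.1} {x4.2}
No match — not equal.


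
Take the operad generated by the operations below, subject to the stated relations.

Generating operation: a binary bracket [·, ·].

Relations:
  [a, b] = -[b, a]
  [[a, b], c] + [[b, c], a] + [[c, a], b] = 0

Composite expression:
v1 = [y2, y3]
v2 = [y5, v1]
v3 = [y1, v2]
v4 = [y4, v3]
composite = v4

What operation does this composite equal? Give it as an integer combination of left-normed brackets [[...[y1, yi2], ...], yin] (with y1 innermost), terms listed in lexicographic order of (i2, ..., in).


A multilinear Lie element is pinned by y1-initial words (y1 innermost).
Composite bracket: [y4, [y1, [y5, [y2, y3]]]]
Under [a, b] = ab - ba we get 16 signed associative words (2^4 = 16).
Keep just the words that open with y1:
  sign of y1y2y3y5y4 is +1, so it contributes +[[[[y1, y2], y3], y5], y4]
  sign of y1y3y2y5y4 is -1, so it contributes -[[[[y1, y3], y2], y5], y4]
  sign of y1y5y2y3y4 is -1, so it contributes -[[[[y1, y5], y2], y3], y4]
  sign of y1y5y3y2y4 is +1, so it contributes +[[[[y1, y5], y3], y2], y4]

[[[[y1, y2], y3], y5], y4] - [[[[y1, y3], y2], y5], y4] - [[[[y1, y5], y2], y3], y4] + [[[[y1, y5], y3], y2], y4]


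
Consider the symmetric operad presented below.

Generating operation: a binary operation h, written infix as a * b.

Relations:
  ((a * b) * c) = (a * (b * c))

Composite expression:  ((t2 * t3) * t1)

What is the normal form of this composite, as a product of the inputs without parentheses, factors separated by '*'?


t2 * t3 * t1


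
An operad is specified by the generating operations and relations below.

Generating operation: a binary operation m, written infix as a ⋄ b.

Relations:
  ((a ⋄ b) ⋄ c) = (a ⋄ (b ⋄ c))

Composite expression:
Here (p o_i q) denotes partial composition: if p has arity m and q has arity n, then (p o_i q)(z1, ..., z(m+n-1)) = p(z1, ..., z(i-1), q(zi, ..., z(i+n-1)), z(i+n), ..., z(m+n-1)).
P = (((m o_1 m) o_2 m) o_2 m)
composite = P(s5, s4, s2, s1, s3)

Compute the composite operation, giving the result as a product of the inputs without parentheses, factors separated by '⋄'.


s5 ⋄ s4 ⋄ s2 ⋄ s1 ⋄ s3

All parenthesizations of m agree; list the s-inputs left to right.
(s4 ⋄ s2) spells out as s4 ⋄ s2
((s4 ⋄ s2) ⋄ s1) spells out as s4 ⋄ s2 ⋄ s1
(s5 ⋄ ((s4 ⋄ s2) ⋄ s1)) spells out as s5 ⋄ s4 ⋄ s2 ⋄ s1
((s5 ⋄ ((s4 ⋄ s2) ⋄ s1)) ⋄ s3) spells out as s5 ⋄ s4 ⋄ s2 ⋄ s1 ⋄ s3


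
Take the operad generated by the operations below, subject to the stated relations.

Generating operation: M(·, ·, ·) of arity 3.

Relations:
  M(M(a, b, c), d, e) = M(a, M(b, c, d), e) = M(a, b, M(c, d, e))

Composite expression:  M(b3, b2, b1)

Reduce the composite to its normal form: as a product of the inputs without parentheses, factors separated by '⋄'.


Every regrouping of M is equal, so read the b-inputs in written order.
M(b3, b2, b1) reduces to b3 ⋄ b2 ⋄ b1

b3 ⋄ b2 ⋄ b1


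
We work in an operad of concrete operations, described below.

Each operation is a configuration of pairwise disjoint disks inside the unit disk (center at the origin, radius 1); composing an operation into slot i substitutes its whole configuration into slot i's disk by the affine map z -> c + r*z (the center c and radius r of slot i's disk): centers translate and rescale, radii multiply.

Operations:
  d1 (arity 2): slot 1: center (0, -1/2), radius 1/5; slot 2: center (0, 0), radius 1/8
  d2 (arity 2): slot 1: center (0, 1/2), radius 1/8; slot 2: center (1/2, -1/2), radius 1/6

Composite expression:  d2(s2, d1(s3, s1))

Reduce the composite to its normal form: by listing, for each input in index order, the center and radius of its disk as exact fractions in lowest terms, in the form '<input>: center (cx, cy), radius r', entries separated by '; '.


s1: center (1/2, -1/2), radius 1/48; s2: center (0, 1/2), radius 1/8; s3: center (1/2, -7/12), radius 1/30

Affine substitution under d2: radii multiply and s-centers shift.
s2 passes through 1 substitution, ending at center (0, 1/2), radius 1/8
s3 passes through 2 substitutions, ending at center (1/2, -7/12), radius 1/30
s1 passes through 2 substitutions, ending at center (1/2, -1/2), radius 1/48


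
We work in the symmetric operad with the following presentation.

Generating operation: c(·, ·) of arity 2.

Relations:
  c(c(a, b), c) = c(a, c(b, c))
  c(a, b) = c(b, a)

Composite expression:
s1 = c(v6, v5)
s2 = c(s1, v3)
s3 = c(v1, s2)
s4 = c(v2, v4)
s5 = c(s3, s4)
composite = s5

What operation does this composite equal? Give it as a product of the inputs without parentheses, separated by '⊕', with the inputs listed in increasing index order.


v1 ⊕ v2 ⊕ v3 ⊕ v4 ⊕ v5 ⊕ v6

Shape and order are irrelevant to c; the v-input set decides.
c(v6, v5) collapses to v6 ⊕ v5
c(c(v6, v5), v3) collapses to v6 ⊕ v5 ⊕ v3
c(v1, c(c(v6, v5), v3)) collapses to v1 ⊕ v6 ⊕ v5 ⊕ v3
c(v2, v4) collapses to v2 ⊕ v4
c(c(v1, c(c(v6, v5), v3)), c(v2, v4)) collapses to v1 ⊕ v6 ⊕ v5 ⊕ v3 ⊕ v2 ⊕ v4
commutativity sorts the factors: v1 ⊕ v2 ⊕ v3 ⊕ v4 ⊕ v5 ⊕ v6


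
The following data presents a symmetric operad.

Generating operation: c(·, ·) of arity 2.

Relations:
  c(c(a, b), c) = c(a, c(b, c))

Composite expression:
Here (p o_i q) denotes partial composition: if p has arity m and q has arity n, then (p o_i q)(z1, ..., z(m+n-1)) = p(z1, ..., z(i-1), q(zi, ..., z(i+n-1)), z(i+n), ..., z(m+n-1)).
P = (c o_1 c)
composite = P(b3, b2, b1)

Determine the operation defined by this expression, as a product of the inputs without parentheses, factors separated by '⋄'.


b3 ⋄ b2 ⋄ b1

Key point: c is associative — brackets drop, the b-order remains.
c(b3, b2) reduces to b3 ⋄ b2
c(c(b3, b2), b1) reduces to b3 ⋄ b2 ⋄ b1


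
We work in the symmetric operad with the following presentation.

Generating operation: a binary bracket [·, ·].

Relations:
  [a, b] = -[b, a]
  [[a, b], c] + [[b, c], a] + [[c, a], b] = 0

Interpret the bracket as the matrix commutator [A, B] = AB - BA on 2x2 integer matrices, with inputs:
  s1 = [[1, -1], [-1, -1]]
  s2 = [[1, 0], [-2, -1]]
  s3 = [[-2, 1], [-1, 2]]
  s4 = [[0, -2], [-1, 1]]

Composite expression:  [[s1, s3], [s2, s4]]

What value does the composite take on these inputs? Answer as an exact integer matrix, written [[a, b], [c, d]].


[[16, -32], [-64, -16]]

[s1, s3] = [[2, -2], [6, -2]]
[s2, s4] = [[-4, -4], [4, 4]]
[[s1, s3], [s2, s4]] = [[16, -32], [-64, -16]]


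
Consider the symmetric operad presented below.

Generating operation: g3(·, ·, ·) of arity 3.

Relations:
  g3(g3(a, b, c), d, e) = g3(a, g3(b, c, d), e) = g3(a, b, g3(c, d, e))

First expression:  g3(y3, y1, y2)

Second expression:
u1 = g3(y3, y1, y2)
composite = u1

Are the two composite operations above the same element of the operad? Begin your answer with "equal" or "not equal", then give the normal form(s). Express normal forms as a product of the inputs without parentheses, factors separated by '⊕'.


equal; both compose to y3 ⊕ y1 ⊕ y2

Normal form of the first expression: y3 ⊕ y1 ⊕ y2
Normal form of the second expression: y3 ⊕ y1 ⊕ y2
Both agree, so they are equal.


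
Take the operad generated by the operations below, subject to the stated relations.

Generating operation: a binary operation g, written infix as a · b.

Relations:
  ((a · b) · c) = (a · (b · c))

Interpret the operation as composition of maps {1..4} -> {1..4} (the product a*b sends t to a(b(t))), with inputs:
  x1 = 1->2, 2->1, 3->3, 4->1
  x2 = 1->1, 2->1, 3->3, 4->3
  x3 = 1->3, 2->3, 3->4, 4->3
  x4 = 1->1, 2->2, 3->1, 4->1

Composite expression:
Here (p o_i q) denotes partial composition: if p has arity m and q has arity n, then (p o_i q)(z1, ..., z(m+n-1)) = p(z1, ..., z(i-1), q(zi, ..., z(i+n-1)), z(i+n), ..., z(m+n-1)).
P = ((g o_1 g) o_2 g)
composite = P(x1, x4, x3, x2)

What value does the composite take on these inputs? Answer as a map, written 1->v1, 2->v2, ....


1->2, 2->2, 3->2, 4->2

(x4 · x3) = 1->1, 2->1, 3->1, 4->1
(x1 · (x4 · x3)) = 1->2, 2->2, 3->2, 4->2
((x1 · (x4 · x3)) · x2) = 1->2, 2->2, 3->2, 4->2


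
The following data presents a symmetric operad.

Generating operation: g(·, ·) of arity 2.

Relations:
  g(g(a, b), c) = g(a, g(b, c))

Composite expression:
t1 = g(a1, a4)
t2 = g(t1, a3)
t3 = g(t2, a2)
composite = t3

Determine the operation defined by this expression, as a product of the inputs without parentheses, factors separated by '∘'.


a1 ∘ a4 ∘ a3 ∘ a2

Associativity of g dissolves the nesting; only the a-input order survives.
g(a1, a4) flattens to a1 ∘ a4
g(g(a1, a4), a3) flattens to a1 ∘ a4 ∘ a3
g(g(g(a1, a4), a3), a2) flattens to a1 ∘ a4 ∘ a3 ∘ a2


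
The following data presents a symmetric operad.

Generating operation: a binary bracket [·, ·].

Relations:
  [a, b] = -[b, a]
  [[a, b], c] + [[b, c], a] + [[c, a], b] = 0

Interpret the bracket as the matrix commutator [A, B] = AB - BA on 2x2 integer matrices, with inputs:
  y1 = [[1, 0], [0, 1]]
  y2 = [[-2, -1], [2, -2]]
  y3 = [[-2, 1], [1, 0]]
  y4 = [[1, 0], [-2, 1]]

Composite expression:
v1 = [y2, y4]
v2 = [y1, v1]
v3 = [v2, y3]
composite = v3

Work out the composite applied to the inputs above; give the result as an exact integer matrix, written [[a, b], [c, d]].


[[0, 0], [0, 0]]

[y2, y4] = [[2, 0], [0, -2]]
[y1, [y2, y4]] = [[0, 0], [0, 0]]
[[y1, [y2, y4]], y3] = [[0, 0], [0, 0]]
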